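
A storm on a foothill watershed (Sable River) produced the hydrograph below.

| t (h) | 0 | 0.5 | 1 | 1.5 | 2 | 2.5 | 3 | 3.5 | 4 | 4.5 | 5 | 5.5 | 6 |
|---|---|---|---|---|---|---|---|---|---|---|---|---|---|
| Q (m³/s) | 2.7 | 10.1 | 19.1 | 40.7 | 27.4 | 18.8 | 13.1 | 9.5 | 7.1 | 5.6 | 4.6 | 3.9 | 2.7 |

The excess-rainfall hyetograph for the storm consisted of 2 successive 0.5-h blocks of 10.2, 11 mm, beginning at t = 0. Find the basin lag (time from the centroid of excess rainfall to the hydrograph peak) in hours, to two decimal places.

t_L ≈ 0.99 h

Centroid of excess rainfall: t_c = Σ P_i·t̄_i / ΣP_i = 0.5094 h (block centres at 0.25, 0.75 h).
Hydrograph peak occurs at t = 1.5 h, so basin lag t_L = 1.5 − 0.5094 = 0.99 h.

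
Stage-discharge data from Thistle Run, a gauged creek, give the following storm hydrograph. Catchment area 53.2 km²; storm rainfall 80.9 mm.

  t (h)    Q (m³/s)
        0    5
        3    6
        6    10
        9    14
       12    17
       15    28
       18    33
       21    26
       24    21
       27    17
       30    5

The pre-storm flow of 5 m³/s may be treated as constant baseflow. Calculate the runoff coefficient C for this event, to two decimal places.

C ≈ 0.32

ΣQ_DR = 127.0 m³/s; V = ΣQ_DR·Δt = 1.372 × 10^6 m³.
Runoff depth d = V / A = 25.78 mm.
C = d / P = 25.78 / 80.9 = 0.32.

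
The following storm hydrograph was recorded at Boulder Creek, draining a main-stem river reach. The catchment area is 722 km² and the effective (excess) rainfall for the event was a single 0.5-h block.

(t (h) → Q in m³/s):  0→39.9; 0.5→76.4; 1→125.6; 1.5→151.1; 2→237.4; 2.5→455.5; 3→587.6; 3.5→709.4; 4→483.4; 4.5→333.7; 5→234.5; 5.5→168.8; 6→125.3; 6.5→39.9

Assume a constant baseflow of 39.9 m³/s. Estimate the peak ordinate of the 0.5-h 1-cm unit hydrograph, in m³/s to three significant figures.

Direct runoff: 0.0, 36.5, 85.7, 111.2, 197.5, 415.6, 547.7, 669.5, 443.5, 293.8, 194.6, 128.9, 85.4, 0.0 m³/s; ΣQ_DR = 3210 m³/s, peak = 669.5 m³/s.
Runoff depth d = ΣQ_DR·Δt / A = 3210 × 1800 / (722 km²) = 8.003 mm.
The 1-cm UH is the DRH scaled by (10 mm)/d, so U_p = 669.5 × 10/8.003 = 837 m³/s.

U_p ≈ 837 m³/s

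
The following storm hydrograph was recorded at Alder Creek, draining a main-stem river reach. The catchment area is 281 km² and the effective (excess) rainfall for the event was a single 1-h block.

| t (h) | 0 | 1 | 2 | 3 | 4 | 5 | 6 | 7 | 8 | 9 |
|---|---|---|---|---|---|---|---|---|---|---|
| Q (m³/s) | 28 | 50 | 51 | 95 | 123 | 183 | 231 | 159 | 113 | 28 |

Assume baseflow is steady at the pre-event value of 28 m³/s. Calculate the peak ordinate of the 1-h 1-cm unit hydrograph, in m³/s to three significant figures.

U_p ≈ 203 m³/s

Direct runoff: 0.0, 22.0, 23.0, 67.0, 95.0, 155.0, 203.0, 131.0, 85.0, 0.0 m³/s; ΣQ_DR = 781.0 m³/s, peak = 203.0 m³/s.
Runoff depth d = ΣQ_DR·Δt / A = 781.0 × 3600 / (281 km²) = 10.01 mm.
The 1-cm UH is the DRH scaled by (10 mm)/d, so U_p = 203.0 × 10/10.01 = 203 m³/s.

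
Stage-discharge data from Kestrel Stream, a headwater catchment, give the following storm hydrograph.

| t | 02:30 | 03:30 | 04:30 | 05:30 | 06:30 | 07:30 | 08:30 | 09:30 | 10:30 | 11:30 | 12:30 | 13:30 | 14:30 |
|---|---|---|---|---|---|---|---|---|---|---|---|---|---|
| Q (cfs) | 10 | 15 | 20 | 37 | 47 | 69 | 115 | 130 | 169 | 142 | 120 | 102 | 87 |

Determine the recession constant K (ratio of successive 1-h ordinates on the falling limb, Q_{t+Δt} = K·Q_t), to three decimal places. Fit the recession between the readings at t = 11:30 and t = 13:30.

Using the recession-limb readings at t = 11:30 and t = 13:30: Q falls from 142 to 102 cfs over 2 intervals.
K = (Q₂/Q₁)^(1/2) = (102/142)^(1/2) = 0.848.

K ≈ 0.848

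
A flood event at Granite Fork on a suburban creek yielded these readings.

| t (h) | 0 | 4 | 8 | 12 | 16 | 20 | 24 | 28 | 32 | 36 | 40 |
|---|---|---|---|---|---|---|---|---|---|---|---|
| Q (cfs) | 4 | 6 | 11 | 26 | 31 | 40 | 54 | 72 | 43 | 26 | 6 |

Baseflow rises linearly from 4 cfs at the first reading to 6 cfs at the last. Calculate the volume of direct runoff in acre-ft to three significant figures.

Direct-runoff ordinates (Q − Q_b): 0.00, 1.80, 6.60, 21.40, 26.20, 35.00, 48.80, 66.60, 37.40, 20.20, 0.00 cfs.
ΣQ_DR = 264.0 cfs.
With Δt = 4 h = 14400 s, V = ΣQ_DR · Δt = 264.0 × 14400 = 3.80 × 10^6 ft³ = 87.3 acre-ft.

V ≈ 87.3 acre-ft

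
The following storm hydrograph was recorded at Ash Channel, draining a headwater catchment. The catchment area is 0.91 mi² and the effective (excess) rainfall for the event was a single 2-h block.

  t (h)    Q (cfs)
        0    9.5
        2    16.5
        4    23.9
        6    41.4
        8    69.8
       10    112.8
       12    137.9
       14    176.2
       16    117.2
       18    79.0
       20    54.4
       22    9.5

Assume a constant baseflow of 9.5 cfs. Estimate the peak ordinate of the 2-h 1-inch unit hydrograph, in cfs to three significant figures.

U_p ≈ 66.7 cfs

Direct runoff: 0.0, 7.0, 14.4, 31.9, 60.3, 103.3, 128.4, 166.7, 107.7, 69.5, 44.9, 0.0 cfs; ΣQ_DR = 734.1 cfs, peak = 166.7 cfs.
Runoff depth d = ΣQ_DR·Δt / A = 734.1 × 7200 / (0.91 mi²) = 2.500 in.
The 1-inch UH is the DRH scaled by (1 in)/d, so U_p = 166.7 × 1/2.500 = 66.7 cfs.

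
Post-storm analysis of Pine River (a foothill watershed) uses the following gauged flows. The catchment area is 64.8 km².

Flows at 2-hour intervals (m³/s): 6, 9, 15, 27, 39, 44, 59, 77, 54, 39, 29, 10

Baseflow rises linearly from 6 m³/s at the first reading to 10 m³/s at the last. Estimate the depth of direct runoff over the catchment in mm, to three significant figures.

d ≈ 34.7 mm

Direct runoff: 0.00, 2.64, 8.27, 19.91, 31.55, 36.18, 50.82, 68.45, 45.09, 29.73, 19.36, 0.00 m³/s; ΣQ_DR = 312.0 m³/s.
V = ΣQ_DR · Δt = 312.0 × 7200 s = 2.246 × 10^6 m³.
Over A = 64.8 km², depth = V / A = 34.7 mm.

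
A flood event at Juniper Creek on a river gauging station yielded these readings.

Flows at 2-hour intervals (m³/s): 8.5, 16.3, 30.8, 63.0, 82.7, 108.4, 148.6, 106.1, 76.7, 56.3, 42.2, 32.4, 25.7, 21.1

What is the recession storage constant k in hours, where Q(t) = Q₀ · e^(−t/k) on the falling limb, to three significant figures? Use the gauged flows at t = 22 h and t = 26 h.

k ≈ 9.33 h

On the falling limb, Q drops from 32.4 to 21.1 m³/s between t = 22 h and t = 26 h (Δt = 4 h).
k = −Δt / ln(Q₂/Q₁) = −4 / ln(21.1/32.4) = 9.33 h.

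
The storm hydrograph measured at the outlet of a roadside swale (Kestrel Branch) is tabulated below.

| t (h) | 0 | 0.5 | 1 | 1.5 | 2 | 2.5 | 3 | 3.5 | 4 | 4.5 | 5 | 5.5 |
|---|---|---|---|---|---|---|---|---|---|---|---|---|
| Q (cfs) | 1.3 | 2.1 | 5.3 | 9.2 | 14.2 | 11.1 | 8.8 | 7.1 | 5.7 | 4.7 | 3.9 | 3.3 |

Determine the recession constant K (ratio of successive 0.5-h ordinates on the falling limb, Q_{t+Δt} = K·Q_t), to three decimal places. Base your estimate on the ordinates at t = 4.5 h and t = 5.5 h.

K ≈ 0.838

Using the recession-limb readings at t = 4.5 h and t = 5.5 h: Q falls from 4.7 to 3.3 cfs over 2 intervals.
K = (Q₂/Q₁)^(1/2) = (3.3/4.7)^(1/2) = 0.838.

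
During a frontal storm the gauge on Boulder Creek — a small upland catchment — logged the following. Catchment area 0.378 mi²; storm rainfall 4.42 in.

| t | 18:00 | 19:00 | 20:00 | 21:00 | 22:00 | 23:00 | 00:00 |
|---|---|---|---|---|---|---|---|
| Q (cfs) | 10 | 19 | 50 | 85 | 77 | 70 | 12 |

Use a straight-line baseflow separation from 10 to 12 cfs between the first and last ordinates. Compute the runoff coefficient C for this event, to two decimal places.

ΣQ_DR = 246.0 cfs; V = ΣQ_DR·Δt = 8.856 × 10^5 ft³.
Runoff depth d = V / A = 1.008 in.
C = d / P = 1.008 / 4.42 = 0.23.

C ≈ 0.23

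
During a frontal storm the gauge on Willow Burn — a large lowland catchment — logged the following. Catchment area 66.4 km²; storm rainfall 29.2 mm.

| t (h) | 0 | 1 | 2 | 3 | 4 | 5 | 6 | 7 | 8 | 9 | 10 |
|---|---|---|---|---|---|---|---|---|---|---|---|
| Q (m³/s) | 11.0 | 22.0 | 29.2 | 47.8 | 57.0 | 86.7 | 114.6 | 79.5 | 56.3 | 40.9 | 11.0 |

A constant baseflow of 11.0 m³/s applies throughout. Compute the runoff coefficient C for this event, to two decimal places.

ΣQ_DR = 435.0 m³/s; V = ΣQ_DR·Δt = 1.566 × 10^6 m³.
Runoff depth d = V / A = 23.58 mm.
C = d / P = 23.58 / 29.2 = 0.81.

C ≈ 0.81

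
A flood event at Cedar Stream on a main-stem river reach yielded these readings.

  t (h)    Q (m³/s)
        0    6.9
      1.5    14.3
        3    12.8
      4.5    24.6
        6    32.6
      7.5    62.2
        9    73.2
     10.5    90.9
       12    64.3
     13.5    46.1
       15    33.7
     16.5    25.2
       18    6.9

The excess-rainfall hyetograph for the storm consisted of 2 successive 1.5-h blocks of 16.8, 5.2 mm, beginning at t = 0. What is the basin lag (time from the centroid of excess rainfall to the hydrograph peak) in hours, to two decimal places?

Centroid of excess rainfall: t_c = Σ P_i·t̄_i / ΣP_i = 1.1045 h (block centres at 0.75, 2.25 h).
Hydrograph peak occurs at t = 10.5 h, so basin lag t_L = 10.5 − 1.1045 = 9.40 h.

t_L ≈ 9.40 h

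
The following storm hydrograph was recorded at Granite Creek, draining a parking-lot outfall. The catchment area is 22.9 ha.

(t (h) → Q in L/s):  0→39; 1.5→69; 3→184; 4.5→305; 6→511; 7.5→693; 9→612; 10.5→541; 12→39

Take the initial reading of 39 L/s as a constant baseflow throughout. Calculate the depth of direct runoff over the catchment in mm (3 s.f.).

Direct runoff: 0.0, 30.0, 145.0, 266.0, 472.0, 654.0, 573.0, 502.0, 0.0 L/s; ΣQ_DR = 2642 L/s.
V = ΣQ_DR · Δt = 2642 × 5400 s = 1.427 × 10^7 L.
Over A = 22.9 ha, depth = V / A = 62.3 mm.

d ≈ 62.3 mm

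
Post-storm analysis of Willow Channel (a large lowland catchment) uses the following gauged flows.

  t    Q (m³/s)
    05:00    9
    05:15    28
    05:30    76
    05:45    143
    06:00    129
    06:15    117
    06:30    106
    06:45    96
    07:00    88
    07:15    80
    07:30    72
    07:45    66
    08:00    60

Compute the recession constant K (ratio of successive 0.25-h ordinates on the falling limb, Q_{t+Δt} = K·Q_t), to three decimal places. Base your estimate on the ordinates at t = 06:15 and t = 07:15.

K ≈ 0.909

Using the recession-limb readings at t = 06:15 and t = 07:15: Q falls from 117 to 80 m³/s over 4 intervals.
K = (Q₂/Q₁)^(1/4) = (80/117)^(1/4) = 0.909.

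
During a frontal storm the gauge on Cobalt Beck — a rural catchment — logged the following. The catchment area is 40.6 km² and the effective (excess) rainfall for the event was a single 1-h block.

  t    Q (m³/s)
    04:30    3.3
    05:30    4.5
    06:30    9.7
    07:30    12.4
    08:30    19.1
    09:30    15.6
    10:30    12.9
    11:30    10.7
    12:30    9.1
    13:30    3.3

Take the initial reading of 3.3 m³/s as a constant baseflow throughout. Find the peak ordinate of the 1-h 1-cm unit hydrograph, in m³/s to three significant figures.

U_p ≈ 26.4 m³/s

Direct runoff: 0.0, 1.2, 6.4, 9.1, 15.8, 12.3, 9.6, 7.4, 5.8, 0.0 m³/s; ΣQ_DR = 67.60 m³/s, peak = 15.8 m³/s.
Runoff depth d = ΣQ_DR·Δt / A = 67.60 × 3600 / (40.6 km²) = 5.994 mm.
The 1-cm UH is the DRH scaled by (10 mm)/d, so U_p = 15.8 × 10/5.994 = 26.4 m³/s.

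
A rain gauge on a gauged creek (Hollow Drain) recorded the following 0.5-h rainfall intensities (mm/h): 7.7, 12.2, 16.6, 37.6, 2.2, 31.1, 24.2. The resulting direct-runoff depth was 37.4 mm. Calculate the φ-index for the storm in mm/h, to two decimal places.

Only the 5 blocks with intensity above φ contribute runoff: 12.2, 16.6, 37.6, 31.1, 24.2 mm/h.
Σ(I−φ)·Δt = d  ⇒  (12.2+16.6+37.6+31.1+24.2 − 5φ)·0.5 = 37.4
φ = (121.7 − 37.4/0.5) / 5 = 9.38 mm/h.

φ ≈ 9.38 mm/h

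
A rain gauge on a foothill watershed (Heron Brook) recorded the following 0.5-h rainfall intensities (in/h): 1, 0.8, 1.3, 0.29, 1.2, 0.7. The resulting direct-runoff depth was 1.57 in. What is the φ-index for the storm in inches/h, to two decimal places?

Only the 5 blocks with intensity above φ contribute runoff: 1, 0.8, 1.3, 1.2, 0.7 in/h.
Σ(I−φ)·Δt = d  ⇒  (1+0.8+1.3+1.2+0.7 − 5φ)·0.5 = 1.57
φ = (5.000 − 1.57/0.5) / 5 = 0.37 in/h.

φ ≈ 0.37 in/h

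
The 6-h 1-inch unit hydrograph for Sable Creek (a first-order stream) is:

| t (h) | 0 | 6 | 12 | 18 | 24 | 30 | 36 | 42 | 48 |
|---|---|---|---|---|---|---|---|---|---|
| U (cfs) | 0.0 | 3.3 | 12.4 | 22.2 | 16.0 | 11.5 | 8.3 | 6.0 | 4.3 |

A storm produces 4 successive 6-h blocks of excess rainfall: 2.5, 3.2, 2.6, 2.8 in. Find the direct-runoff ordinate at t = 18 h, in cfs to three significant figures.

Q ≈ 104 cfs

By discrete convolution, Q_j = Σ (P_i / 1 in) · U_{j−i}.
At t = 18 h (j=3): Q = (2.5/1)·22.2 + (3.2/1)·12.4 + (2.6/1)·3.3 + (2.8/1)·0.0 = 104 cfs.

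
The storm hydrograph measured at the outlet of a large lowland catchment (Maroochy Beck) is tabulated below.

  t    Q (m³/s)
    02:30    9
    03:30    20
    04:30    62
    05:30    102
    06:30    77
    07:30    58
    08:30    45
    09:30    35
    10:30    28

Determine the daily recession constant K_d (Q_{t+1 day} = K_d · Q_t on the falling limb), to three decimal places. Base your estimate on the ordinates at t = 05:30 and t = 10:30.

K_d ≈ 0.002

Between t = 05:30 and t = 10:30 the flow falls from 102 to 28 m³/s over 5×1 h = 5 h.
Per-interval ratio K = (28/102)^(1/5) = 0.7722; K_d = K^(24/1) = 0.002.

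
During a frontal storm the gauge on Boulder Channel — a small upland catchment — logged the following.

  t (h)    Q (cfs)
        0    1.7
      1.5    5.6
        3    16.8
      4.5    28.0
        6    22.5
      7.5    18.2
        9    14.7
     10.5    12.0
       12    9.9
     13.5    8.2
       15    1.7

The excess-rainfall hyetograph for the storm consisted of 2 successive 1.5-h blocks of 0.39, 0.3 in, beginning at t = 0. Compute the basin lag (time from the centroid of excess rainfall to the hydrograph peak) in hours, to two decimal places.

Centroid of excess rainfall: t_c = Σ P_i·t̄_i / ΣP_i = 1.4022 h (block centres at 0.75, 2.25 h).
Hydrograph peak occurs at t = 4.5 h, so basin lag t_L = 4.5 − 1.4022 = 3.10 h.

t_L ≈ 3.10 h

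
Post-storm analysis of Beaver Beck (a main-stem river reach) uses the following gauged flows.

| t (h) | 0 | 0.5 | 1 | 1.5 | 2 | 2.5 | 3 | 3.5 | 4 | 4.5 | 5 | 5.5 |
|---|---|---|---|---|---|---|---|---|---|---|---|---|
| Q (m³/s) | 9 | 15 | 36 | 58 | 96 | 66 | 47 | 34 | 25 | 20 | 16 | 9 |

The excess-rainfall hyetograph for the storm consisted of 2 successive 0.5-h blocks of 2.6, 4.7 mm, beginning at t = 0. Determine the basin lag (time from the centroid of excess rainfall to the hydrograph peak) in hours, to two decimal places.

t_L ≈ 1.43 h

Centroid of excess rainfall: t_c = Σ P_i·t̄_i / ΣP_i = 0.5719 h (block centres at 0.25, 0.75 h).
Hydrograph peak occurs at t = 2 h, so basin lag t_L = 2 − 0.5719 = 1.43 h.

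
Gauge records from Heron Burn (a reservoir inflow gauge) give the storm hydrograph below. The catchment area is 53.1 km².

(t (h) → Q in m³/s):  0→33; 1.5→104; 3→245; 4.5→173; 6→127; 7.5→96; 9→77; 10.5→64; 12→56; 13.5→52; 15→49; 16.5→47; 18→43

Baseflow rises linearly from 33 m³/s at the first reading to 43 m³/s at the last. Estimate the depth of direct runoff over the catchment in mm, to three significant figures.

Direct runoff: 0.00, 70.17, 210.33, 137.50, 90.67, 58.83, 39.00, 25.17, 16.33, 11.50, 7.67, 4.83, 0.00 m³/s; ΣQ_DR = 672.0 m³/s.
V = ΣQ_DR · Δt = 672.0 × 5400 s = 3.629 × 10^6 m³.
Over A = 53.1 km², depth = V / A = 68.3 mm.

d ≈ 68.3 mm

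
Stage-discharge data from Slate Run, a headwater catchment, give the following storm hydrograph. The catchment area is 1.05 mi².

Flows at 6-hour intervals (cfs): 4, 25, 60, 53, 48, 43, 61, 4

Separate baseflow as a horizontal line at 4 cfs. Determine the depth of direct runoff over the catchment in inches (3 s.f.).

Direct runoff: 0.0, 21.0, 56.0, 49.0, 44.0, 39.0, 57.0, 0.0 cfs; ΣQ_DR = 266.0 cfs.
V = ΣQ_DR · Δt = 266.0 × 21600 s = 5.746 × 10^6 ft³.
Over A = 1.05 mi², depth = V / A = 2.36 in.

d ≈ 2.36 in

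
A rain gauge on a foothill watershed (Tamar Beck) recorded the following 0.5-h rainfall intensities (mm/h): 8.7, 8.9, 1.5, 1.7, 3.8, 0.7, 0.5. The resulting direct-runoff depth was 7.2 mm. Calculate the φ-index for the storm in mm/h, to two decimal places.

Only the 3 blocks with intensity above φ contribute runoff: 8.7, 8.9, 3.8 mm/h.
Σ(I−φ)·Δt = d  ⇒  (8.7+8.9+3.8 − 3φ)·0.5 = 7.2
φ = (21.40 − 7.2/0.5) / 3 = 2.33 mm/h.

φ ≈ 2.33 mm/h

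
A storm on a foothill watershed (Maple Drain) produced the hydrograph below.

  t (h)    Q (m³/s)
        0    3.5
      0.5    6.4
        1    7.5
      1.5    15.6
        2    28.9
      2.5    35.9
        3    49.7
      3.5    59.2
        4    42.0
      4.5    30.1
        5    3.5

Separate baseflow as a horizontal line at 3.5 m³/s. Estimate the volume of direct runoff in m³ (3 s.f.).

V ≈ 4.39 × 10^5 m³

Direct-runoff ordinates (Q − Q_b): 0.0, 2.9, 4.0, 12.1, 25.4, 32.4, 46.2, 55.7, 38.5, 26.6, 0.0 m³/s.
ΣQ_DR = 243.8 m³/s.
With Δt = 0.5 h = 1800 s, V = ΣQ_DR · Δt = 243.8 × 1800 = 4.39 × 10^5 m³.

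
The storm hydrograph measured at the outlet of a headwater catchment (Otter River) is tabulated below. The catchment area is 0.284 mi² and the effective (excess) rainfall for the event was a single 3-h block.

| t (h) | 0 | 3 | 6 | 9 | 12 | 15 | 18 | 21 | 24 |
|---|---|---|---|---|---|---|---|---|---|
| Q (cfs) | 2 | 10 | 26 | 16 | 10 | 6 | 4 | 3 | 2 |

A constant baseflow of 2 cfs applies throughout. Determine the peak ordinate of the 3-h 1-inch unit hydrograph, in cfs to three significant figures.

Direct runoff: 0.0, 8.0, 24.0, 14.0, 8.0, 4.0, 2.0, 1.0, 0.0 cfs; ΣQ_DR = 61.00 cfs, peak = 24.0 cfs.
Runoff depth d = ΣQ_DR·Δt / A = 61.00 × 10800 / (0.284 mi²) = 0.9985 in.
The 1-inch UH is the DRH scaled by (1 in)/d, so U_p = 24.0 × 1/0.9985 = 24.0 cfs.

U_p ≈ 24.0 cfs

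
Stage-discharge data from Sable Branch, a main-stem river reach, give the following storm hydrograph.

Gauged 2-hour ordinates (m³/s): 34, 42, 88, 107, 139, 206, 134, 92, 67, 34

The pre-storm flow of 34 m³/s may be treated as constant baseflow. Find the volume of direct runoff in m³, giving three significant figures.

Direct-runoff ordinates (Q − Q_b): 0.0, 8.0, 54.0, 73.0, 105.0, 172.0, 100.0, 58.0, 33.0, 0.0 m³/s.
ΣQ_DR = 603.0 m³/s.
With Δt = 2 h = 7200 s, V = ΣQ_DR · Δt = 603.0 × 7200 = 4.34 × 10^6 m³.

V ≈ 4.34 × 10^6 m³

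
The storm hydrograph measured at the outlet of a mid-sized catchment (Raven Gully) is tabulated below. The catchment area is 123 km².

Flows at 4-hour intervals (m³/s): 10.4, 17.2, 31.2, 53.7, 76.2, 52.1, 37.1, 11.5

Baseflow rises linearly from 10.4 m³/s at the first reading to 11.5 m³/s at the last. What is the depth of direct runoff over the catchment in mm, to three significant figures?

d ≈ 23.6 mm

Direct runoff: 0.00, 6.64, 20.49, 42.83, 65.17, 40.91, 25.76, 0.00 m³/s; ΣQ_DR = 201.8 m³/s.
V = ΣQ_DR · Δt = 201.8 × 14400 s = 2.906 × 10^6 m³.
Over A = 123 km², depth = V / A = 23.6 mm.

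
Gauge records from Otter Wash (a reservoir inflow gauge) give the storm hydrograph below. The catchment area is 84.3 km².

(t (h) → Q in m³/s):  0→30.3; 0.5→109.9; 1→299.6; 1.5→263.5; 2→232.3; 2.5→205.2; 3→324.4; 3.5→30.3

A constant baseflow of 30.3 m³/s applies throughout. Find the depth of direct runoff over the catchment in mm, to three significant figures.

d ≈ 26.8 mm

Direct runoff: 0.0, 79.6, 269.3, 233.2, 202.0, 174.9, 294.1, 0.0 m³/s; ΣQ_DR = 1253 m³/s.
V = ΣQ_DR · Δt = 1253 × 1800 s = 2.256 × 10^6 m³.
Over A = 84.3 km², depth = V / A = 26.8 mm.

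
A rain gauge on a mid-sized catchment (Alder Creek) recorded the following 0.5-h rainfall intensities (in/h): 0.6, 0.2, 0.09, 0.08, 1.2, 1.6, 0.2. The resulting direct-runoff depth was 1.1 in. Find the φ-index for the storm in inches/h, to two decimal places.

Only the 3 blocks with intensity above φ contribute runoff: 0.6, 1.2, 1.6 in/h.
Σ(I−φ)·Δt = d  ⇒  (0.6+1.2+1.6 − 3φ)·0.5 = 1.1
φ = (3.400 − 1.1/0.5) / 3 = 0.40 in/h.

φ ≈ 0.40 in/h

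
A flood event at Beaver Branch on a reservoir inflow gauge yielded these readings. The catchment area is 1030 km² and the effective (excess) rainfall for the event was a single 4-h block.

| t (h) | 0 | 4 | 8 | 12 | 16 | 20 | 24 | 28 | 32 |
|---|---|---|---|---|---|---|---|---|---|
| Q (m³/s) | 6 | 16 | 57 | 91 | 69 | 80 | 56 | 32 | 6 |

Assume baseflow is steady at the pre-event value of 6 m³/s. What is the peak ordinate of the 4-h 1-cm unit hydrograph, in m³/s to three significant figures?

U_p ≈ 169 m³/s

Direct runoff: 0.0, 10.0, 51.0, 85.0, 63.0, 74.0, 50.0, 26.0, 0.0 m³/s; ΣQ_DR = 359.0 m³/s, peak = 85.0 m³/s.
Runoff depth d = ΣQ_DR·Δt / A = 359.0 × 14400 / (1030 km²) = 5.019 mm.
The 1-cm UH is the DRH scaled by (10 mm)/d, so U_p = 85.0 × 10/5.019 = 169 m³/s.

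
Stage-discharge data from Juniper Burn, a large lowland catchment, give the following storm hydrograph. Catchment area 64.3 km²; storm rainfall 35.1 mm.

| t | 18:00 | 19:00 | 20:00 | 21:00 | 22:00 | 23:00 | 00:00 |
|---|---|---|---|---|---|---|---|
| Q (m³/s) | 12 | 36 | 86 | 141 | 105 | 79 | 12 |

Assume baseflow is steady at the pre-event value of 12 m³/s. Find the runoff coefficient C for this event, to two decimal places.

ΣQ_DR = 387.0 m³/s; V = ΣQ_DR·Δt = 1.393 × 10^6 m³.
Runoff depth d = V / A = 21.67 mm.
C = d / P = 21.67 / 35.1 = 0.62.

C ≈ 0.62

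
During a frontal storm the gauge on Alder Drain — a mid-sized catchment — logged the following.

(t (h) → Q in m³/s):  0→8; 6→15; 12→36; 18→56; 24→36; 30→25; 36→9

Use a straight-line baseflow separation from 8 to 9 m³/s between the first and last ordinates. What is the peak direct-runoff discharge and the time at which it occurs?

Q_p = 47.50 m³/s at t = 18 h

Subtracting baseflow gives direct-runoff ordinates: 0.00, 6.83, 27.67, 47.50, 27.33, 16.17, 0.00 m³/s.
The maximum is 47.50 m³/s, occurring at the reading for t = 18 h.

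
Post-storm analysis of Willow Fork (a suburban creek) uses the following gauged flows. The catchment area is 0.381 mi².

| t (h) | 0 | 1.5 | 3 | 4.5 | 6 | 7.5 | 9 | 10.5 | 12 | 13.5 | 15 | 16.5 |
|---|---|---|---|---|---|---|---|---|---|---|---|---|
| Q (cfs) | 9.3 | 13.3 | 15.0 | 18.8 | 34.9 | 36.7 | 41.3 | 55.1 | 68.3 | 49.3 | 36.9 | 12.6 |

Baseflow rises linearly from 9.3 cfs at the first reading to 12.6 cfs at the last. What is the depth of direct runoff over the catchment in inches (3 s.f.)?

d ≈ 1.59 in

Direct runoff: 0.00, 3.70, 5.10, 8.60, 24.40, 25.90, 30.20, 43.70, 56.60, 37.30, 24.60, 0.00 cfs; ΣQ_DR = 260.1 cfs.
V = ΣQ_DR · Δt = 260.1 × 5400 s = 1.405 × 10^6 ft³.
Over A = 0.381 mi², depth = V / A = 1.59 in.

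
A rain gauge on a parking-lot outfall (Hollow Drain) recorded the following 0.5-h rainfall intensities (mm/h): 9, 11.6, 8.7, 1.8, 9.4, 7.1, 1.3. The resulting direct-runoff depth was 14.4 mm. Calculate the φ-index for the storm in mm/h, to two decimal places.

Only the 5 blocks with intensity above φ contribute runoff: 9, 11.6, 8.7, 9.4, 7.1 mm/h.
Σ(I−φ)·Δt = d  ⇒  (9+11.6+8.7+9.4+7.1 − 5φ)·0.5 = 14.4
φ = (45.80 − 14.4/0.5) / 5 = 3.40 mm/h.

φ ≈ 3.40 mm/h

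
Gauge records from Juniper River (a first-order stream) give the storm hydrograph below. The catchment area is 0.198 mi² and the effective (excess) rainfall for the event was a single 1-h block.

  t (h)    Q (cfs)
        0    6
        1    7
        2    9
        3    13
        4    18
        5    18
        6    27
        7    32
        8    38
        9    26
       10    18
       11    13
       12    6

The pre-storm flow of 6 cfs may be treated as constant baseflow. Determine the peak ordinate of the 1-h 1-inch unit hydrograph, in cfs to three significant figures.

Direct runoff: 0.0, 1.0, 3.0, 7.0, 12.0, 12.0, 21.0, 26.0, 32.0, 20.0, 12.0, 7.0, 0.0 cfs; ΣQ_DR = 153.0 cfs, peak = 32.0 cfs.
Runoff depth d = ΣQ_DR·Δt / A = 153.0 × 3600 / (0.198 mi²) = 1.197 in.
The 1-inch UH is the DRH scaled by (1 in)/d, so U_p = 32.0 × 1/1.197 = 26.7 cfs.

U_p ≈ 26.7 cfs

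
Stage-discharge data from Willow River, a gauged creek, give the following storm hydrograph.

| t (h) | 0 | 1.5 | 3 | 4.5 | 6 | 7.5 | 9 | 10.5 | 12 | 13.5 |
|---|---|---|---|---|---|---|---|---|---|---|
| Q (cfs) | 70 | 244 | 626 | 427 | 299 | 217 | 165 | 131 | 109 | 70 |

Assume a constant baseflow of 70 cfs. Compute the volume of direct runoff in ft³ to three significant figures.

Direct-runoff ordinates (Q − Q_b): 0.0, 174.0, 556.0, 357.0, 229.0, 147.0, 95.0, 61.0, 39.0, 0.0 cfs.
ΣQ_DR = 1658 cfs.
With Δt = 1.5 h = 5400 s, V = ΣQ_DR · Δt = 1658 × 5400 = 8.95 × 10^6 ft³.

V ≈ 8.95 × 10^6 ft³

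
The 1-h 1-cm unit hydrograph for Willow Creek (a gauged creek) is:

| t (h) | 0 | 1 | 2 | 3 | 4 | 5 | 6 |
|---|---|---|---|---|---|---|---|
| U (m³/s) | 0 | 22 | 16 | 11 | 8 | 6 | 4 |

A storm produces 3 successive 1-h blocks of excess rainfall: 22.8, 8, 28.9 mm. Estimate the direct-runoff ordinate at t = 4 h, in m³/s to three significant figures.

Q ≈ 73.3 m³/s

By discrete convolution, Q_j = Σ (P_i / 10 mm) · U_{j−i}.
At t = 4 h (j=4): Q = (22.8/10)·8 + (8/10)·11 + (28.9/10)·16 = 73.3 m³/s.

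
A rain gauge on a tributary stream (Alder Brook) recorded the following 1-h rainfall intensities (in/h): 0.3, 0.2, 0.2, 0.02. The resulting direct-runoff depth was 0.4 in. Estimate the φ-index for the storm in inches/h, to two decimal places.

Only the 3 blocks with intensity above φ contribute runoff: 0.3, 0.2, 0.2 in/h.
Σ(I−φ)·Δt = d  ⇒  (0.3+0.2+0.2 − 3φ)·1 = 0.4
φ = (0.7000 − 0.4/1) / 3 = 0.10 in/h.

φ ≈ 0.10 in/h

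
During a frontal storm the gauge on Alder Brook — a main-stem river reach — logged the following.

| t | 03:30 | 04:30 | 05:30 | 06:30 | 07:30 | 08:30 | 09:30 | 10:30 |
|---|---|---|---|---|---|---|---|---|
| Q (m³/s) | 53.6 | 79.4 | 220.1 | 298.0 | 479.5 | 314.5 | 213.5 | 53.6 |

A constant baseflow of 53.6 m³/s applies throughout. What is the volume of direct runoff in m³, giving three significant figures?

V ≈ 4.62 × 10^6 m³

Direct-runoff ordinates (Q − Q_b): 0.0, 25.8, 166.5, 244.4, 425.9, 260.9, 159.9, 0.0 m³/s.
ΣQ_DR = 1283 m³/s.
With Δt = 1 h = 3600 s, V = ΣQ_DR · Δt = 1283 × 3600 = 4.62 × 10^6 m³.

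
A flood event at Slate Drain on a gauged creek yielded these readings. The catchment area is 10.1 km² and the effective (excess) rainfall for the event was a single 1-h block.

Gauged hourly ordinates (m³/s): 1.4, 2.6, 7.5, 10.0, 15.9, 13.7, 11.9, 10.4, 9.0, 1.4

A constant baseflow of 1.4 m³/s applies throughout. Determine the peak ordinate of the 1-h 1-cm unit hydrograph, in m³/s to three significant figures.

Direct runoff: 0.0, 1.2, 6.1, 8.6, 14.5, 12.3, 10.5, 9.0, 7.6, 0.0 m³/s; ΣQ_DR = 69.80 m³/s, peak = 14.5 m³/s.
Runoff depth d = ΣQ_DR·Δt / A = 69.80 × 3600 / (10.1 km²) = 24.88 mm.
The 1-cm UH is the DRH scaled by (10 mm)/d, so U_p = 14.5 × 10/24.88 = 5.83 m³/s.

U_p ≈ 5.83 m³/s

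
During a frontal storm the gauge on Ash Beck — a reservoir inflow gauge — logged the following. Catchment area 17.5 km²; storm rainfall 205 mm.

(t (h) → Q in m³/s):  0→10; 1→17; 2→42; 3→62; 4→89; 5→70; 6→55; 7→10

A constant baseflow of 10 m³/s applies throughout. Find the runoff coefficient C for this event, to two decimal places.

ΣQ_DR = 275.0 m³/s; V = ΣQ_DR·Δt = 9.900 × 10^5 m³.
Runoff depth d = V / A = 56.57 mm.
C = d / P = 56.57 / 205 = 0.28.

C ≈ 0.28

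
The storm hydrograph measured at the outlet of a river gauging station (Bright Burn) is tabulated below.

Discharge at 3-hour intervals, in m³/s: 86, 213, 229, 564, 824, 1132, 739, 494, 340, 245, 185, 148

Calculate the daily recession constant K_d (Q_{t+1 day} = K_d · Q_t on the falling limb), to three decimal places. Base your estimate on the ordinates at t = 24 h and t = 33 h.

K_d ≈ 0.109

Between t = 24 h and t = 33 h the flow falls from 340 to 148 m³/s over 3×3 h = 9 h.
Per-interval ratio K = (148/340)^(1/3) = 0.7579; K_d = K^(24/3) = 0.109.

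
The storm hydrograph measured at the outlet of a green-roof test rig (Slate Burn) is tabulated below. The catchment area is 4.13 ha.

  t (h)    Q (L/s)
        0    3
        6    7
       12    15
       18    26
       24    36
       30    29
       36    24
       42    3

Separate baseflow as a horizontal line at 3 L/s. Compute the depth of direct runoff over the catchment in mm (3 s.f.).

d ≈ 62.2 mm

Direct runoff: 0.0, 4.0, 12.0, 23.0, 33.0, 26.0, 21.0, 0.0 L/s; ΣQ_DR = 119.0 L/s.
V = ΣQ_DR · Δt = 119.0 × 21600 s = 2.570 × 10^6 L.
Over A = 4.13 ha, depth = V / A = 62.2 mm.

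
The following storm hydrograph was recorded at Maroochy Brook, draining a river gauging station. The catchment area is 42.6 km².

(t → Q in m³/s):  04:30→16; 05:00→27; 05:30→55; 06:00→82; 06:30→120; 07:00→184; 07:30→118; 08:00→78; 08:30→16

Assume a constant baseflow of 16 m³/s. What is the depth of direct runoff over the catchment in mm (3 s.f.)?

d ≈ 23.3 mm

Direct runoff: 0.0, 11.0, 39.0, 66.0, 104.0, 168.0, 102.0, 62.0, 0.0 m³/s; ΣQ_DR = 552.0 m³/s.
V = ΣQ_DR · Δt = 552.0 × 1800 s = 9.936 × 10^5 m³.
Over A = 42.6 km², depth = V / A = 23.3 mm.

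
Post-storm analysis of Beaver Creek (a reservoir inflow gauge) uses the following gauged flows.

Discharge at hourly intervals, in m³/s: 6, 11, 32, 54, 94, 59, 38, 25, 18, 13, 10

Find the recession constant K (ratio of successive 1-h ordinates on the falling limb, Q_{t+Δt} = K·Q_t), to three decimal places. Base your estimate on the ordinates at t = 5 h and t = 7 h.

Using the recession-limb readings at t = 5 h and t = 7 h: Q falls from 59 to 25 m³/s over 2 intervals.
K = (Q₂/Q₁)^(1/2) = (25/59)^(1/2) = 0.651.

K ≈ 0.651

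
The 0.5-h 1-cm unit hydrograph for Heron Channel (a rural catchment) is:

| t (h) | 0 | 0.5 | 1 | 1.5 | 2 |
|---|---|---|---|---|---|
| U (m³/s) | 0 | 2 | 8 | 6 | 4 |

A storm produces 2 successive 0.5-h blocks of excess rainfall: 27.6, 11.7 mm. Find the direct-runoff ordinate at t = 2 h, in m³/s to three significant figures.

By discrete convolution, Q_j = Σ (P_i / 10 mm) · U_{j−i}.
At t = 2 h (j=4): Q = (27.6/10)·4 + (11.7/10)·6 = 18.1 m³/s.

Q ≈ 18.1 m³/s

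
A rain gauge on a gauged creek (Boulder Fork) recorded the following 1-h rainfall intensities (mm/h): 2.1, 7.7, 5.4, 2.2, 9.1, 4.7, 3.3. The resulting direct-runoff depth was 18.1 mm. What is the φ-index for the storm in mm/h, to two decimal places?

φ ≈ 2.42 mm/h

Only the 5 blocks with intensity above φ contribute runoff: 7.7, 5.4, 9.1, 4.7, 3.3 mm/h.
Σ(I−φ)·Δt = d  ⇒  (7.7+5.4+9.1+4.7+3.3 − 5φ)·1 = 18.1
φ = (30.20 − 18.1/1) / 5 = 2.42 mm/h.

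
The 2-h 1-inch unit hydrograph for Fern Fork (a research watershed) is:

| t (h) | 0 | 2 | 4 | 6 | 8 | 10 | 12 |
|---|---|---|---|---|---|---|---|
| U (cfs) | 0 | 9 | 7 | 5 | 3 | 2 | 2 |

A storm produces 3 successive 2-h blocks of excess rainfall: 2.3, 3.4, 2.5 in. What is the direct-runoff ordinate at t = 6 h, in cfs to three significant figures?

By discrete convolution, Q_j = Σ (P_i / 1 in) · U_{j−i}.
At t = 6 h (j=3): Q = (2.3/1)·5 + (3.4/1)·7 + (2.5/1)·9 = 57.8 cfs.

Q ≈ 57.8 cfs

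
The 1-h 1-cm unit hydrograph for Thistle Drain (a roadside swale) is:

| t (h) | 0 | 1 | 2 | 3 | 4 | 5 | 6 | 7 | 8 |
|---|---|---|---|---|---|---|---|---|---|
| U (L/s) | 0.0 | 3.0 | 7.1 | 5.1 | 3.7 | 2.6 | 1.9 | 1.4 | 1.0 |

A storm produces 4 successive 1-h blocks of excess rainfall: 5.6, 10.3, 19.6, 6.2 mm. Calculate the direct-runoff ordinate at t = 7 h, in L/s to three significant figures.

Q ≈ 10.1 L/s

By discrete convolution, Q_j = Σ (P_i / 10 mm) · U_{j−i}.
At t = 7 h (j=7): Q = (5.6/10)·1.4 + (10.3/10)·1.9 + (19.6/10)·2.6 + (6.2/10)·3.7 = 10.1 L/s.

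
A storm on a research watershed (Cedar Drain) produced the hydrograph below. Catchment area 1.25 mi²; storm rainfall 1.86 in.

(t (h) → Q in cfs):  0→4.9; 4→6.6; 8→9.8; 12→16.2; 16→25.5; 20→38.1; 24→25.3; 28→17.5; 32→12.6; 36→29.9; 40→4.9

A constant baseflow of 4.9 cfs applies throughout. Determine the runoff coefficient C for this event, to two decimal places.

C ≈ 0.37

ΣQ_DR = 137.4 cfs; V = ΣQ_DR·Δt = 1.979 × 10^6 ft³.
Runoff depth d = V / A = 0.6813 in.
C = d / P = 0.6813 / 1.86 = 0.37.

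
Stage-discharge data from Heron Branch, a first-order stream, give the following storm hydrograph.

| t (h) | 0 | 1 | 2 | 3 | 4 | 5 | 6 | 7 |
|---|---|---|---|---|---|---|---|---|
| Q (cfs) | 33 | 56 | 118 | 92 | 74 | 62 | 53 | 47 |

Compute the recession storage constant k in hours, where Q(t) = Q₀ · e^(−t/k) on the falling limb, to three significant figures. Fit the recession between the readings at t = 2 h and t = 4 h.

k ≈ 4.29 h

On the falling limb, Q drops from 118 to 74 cfs between t = 2 h and t = 4 h (Δt = 2 h).
k = −Δt / ln(Q₂/Q₁) = −2 / ln(74/118) = 4.29 h.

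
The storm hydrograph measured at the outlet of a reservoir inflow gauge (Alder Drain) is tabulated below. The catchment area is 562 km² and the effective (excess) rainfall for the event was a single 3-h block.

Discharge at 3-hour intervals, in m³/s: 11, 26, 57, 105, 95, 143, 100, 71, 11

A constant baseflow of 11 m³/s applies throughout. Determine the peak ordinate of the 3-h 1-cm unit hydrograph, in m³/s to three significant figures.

U_p ≈ 132 m³/s

Direct runoff: 0.0, 15.0, 46.0, 94.0, 84.0, 132.0, 89.0, 60.0, 0.0 m³/s; ΣQ_DR = 520.0 m³/s, peak = 132.0 m³/s.
Runoff depth d = ΣQ_DR·Δt / A = 520.0 × 10800 / (562 km²) = 9.993 mm.
The 1-cm UH is the DRH scaled by (10 mm)/d, so U_p = 132.0 × 10/9.993 = 132 m³/s.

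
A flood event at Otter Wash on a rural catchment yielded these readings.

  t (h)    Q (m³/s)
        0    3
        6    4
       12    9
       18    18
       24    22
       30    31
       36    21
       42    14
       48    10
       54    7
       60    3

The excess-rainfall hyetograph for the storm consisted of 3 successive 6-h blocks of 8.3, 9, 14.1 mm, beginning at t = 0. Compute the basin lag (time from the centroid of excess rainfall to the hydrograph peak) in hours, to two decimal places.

t_L ≈ 19.89 h

Centroid of excess rainfall: t_c = Σ P_i·t̄_i / ΣP_i = 10.1083 h (block centres at 3, 9, 15 h).
Hydrograph peak occurs at t = 30 h, so basin lag t_L = 30 − 10.1083 = 19.89 h.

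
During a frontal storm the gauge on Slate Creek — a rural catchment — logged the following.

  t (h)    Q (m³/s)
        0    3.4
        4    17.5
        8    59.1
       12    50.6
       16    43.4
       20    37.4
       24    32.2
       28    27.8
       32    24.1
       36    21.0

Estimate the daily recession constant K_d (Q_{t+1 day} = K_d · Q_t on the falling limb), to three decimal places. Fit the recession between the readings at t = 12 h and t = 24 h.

K_d ≈ 0.405

Between t = 12 h and t = 24 h the flow falls from 50.6 to 32.2 m³/s over 3×4 h = 12 h.
Per-interval ratio K = (32.2/50.6)^(1/3) = 0.8601; K_d = K^(24/4) = 0.405.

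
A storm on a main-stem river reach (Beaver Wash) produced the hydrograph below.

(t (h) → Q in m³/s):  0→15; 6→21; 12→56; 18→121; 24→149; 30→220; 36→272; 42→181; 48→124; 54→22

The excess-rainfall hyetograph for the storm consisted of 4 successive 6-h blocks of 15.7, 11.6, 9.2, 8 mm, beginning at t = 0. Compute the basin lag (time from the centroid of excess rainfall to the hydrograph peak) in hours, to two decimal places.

Centroid of excess rainfall: t_c = Σ P_i·t̄_i / ΣP_i = 10.2809 h (block centres at 3, 9, 15, 21 h).
Hydrograph peak occurs at t = 36 h, so basin lag t_L = 36 − 10.2809 = 25.72 h.

t_L ≈ 25.72 h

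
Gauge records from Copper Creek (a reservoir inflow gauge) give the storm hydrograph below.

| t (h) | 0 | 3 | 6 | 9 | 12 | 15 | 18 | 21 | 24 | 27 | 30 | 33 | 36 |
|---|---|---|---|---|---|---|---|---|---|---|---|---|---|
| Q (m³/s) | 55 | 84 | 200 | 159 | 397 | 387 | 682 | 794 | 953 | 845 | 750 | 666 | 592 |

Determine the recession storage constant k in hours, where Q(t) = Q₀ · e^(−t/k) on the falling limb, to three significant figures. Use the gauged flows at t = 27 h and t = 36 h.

k ≈ 25.3 h

On the falling limb, Q drops from 845 to 592 m³/s between t = 27 h and t = 36 h (Δt = 9 h).
k = −Δt / ln(Q₂/Q₁) = −9 / ln(592/845) = 25.3 h.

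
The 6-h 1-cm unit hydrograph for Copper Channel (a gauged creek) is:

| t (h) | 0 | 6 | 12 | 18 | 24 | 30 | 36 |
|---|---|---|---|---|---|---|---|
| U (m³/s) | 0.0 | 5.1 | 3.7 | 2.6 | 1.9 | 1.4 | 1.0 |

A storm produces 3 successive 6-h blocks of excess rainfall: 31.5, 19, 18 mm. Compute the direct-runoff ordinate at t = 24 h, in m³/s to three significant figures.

Q ≈ 17.6 m³/s

By discrete convolution, Q_j = Σ (P_i / 10 mm) · U_{j−i}.
At t = 24 h (j=4): Q = (31.5/10)·1.9 + (19/10)·2.6 + (18/10)·3.7 = 17.6 m³/s.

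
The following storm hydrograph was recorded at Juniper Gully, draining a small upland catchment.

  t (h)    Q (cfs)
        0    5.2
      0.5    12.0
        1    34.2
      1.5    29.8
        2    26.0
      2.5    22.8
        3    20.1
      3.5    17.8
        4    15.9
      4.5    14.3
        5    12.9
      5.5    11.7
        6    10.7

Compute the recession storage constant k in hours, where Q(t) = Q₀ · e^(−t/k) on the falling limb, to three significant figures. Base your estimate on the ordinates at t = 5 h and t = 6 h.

k ≈ 5.35 h

On the falling limb, Q drops from 12.9 to 10.7 cfs between t = 5 h and t = 6 h (Δt = 1 h).
k = −Δt / ln(Q₂/Q₁) = −1 / ln(10.7/12.9) = 5.35 h.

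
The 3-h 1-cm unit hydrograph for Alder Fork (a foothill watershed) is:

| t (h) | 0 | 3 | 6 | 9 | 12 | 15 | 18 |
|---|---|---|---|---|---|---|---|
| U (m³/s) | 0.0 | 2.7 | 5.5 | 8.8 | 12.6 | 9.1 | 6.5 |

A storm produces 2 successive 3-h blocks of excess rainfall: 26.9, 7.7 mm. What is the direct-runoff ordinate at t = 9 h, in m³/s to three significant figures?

Q ≈ 27.9 m³/s

By discrete convolution, Q_j = Σ (P_i / 10 mm) · U_{j−i}.
At t = 9 h (j=3): Q = (26.9/10)·8.8 + (7.7/10)·5.5 = 27.9 m³/s.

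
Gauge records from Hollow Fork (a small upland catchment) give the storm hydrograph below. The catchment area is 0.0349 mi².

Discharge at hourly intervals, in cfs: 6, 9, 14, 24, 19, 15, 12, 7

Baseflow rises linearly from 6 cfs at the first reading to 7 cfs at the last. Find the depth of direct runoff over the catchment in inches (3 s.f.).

Direct runoff: 0.00, 2.86, 7.71, 17.57, 12.43, 8.29, 5.14, 0.00 cfs; ΣQ_DR = 54.00 cfs.
V = ΣQ_DR · Δt = 54.00 × 3600 s = 1.944 × 10^5 ft³.
Over A = 0.0349 mi², depth = V / A = 2.40 in.

d ≈ 2.40 in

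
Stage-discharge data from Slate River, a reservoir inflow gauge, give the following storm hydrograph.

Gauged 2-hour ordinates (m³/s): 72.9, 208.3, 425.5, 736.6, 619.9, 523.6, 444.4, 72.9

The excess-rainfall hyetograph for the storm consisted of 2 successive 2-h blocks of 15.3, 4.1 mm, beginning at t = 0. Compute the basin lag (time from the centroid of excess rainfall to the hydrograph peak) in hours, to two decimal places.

Centroid of excess rainfall: t_c = Σ P_i·t̄_i / ΣP_i = 1.4227 h (block centres at 1, 3 h).
Hydrograph peak occurs at t = 6 h, so basin lag t_L = 6 − 1.4227 = 4.58 h.

t_L ≈ 4.58 h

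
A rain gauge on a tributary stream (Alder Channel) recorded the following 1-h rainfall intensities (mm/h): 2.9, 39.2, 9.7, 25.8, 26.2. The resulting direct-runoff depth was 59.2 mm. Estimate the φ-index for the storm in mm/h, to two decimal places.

Only the 3 blocks with intensity above φ contribute runoff: 39.2, 25.8, 26.2 mm/h.
Σ(I−φ)·Δt = d  ⇒  (39.2+25.8+26.2 − 3φ)·1 = 59.2
φ = (91.20 − 59.2/1) / 3 = 10.67 mm/h.

φ ≈ 10.67 mm/h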